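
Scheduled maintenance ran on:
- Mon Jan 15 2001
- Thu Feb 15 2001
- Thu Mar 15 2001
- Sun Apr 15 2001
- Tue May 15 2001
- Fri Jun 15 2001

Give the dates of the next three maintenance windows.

Sun Jul 15 2001, Wed Aug 15 2001, Sat Sep 15 2001

The day-of-month is always 15 (31, 28, 31, 30, 31 days between events).
So this recurs on the 15th of each month.
Next: July 2001 → Sun Jul 15 2001.
Next: August 2001 → Wed Aug 15 2001.
September 2001: Sat Sep 15 2001.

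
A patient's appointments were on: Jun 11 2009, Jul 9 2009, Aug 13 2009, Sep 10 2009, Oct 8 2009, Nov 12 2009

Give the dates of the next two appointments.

All dates are Thursdays, 28, 35, 28, 28, 35 days apart.
Specifically, the 2nd Thursday of each month.
December 2009 — 2nd Thursday is Dec 10 2009.
2nd Thursday of January 2010: Jan 14 2010.

Dec 10 2009, Jan 14 2010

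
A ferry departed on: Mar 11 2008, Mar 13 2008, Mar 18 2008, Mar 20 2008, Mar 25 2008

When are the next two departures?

Gaps: 2, 5, 2, 5 days — not constant, but cyclic with period 2.
The events fall on every Tuesday and Thursday.
The following Thursday is Mar 27 2008.
The following Tuesday is Apr 1 2008.

Mar 27 2008, Apr 1 2008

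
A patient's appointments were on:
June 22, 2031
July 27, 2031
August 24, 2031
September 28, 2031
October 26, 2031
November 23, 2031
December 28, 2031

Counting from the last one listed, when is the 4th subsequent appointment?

All dates are Sundays, 35, 28, 35, 28, 28, 35 days apart.
Specifically, the 4th Sunday of each month.
4th Sunday of January 2032: January 25, 2032.
4th Sunday of February 2032: February 22, 2032.
4th Sunday of March 2032: March 28, 2032.
4th Sunday of April 2032: April 25, 2032.

April 25, 2032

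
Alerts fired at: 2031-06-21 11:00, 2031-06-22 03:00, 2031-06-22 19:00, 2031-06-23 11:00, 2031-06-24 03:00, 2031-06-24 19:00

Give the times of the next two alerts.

Gaps: 16, 16, 16, 16, 16 hours — each event is 16 hours after the previous one.
2031-06-24 19:00 + 16 h = 2031-06-25 11:00.
2031-06-25 11:00 + 16 h = 2031-06-26 03:00.

2031-06-25 11:00, 2031-06-26 03:00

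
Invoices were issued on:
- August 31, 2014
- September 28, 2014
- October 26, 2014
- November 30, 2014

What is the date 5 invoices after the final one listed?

April 26, 2015

All Sundays; the gaps (28, 28, 35) vary with month length.
This is the last Sunday of each month.
December 2014 ends with Sunday December 28, 2014.
Last Sunday of January 2015: January 25, 2015.
February 2015 ends with Sunday February 22, 2015.
Last Sunday of March 2015: March 29, 2015.
April 2015 ends with Sunday April 26, 2015.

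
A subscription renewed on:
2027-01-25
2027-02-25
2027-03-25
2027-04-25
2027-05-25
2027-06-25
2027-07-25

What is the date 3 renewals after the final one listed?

Gaps: 31, 28, 31, 30, 31, 30 days — not constant. Every event is on the 25th of the month.
Pattern: the 25th of each month.
August 2027: 2027-08-25.
September 2027: 2027-09-25.
October 2027: 2027-10-25.

2027-10-25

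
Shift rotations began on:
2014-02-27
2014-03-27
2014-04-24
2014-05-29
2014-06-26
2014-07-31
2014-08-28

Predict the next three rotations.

2014-09-25, 2014-10-30, 2014-11-27

Every date is a Thursday; gaps 28, 28, 35, 28, 35, 28 days.
Each is the last Thursday of its month (at least one falls on the 29th or later, ruling out '4th Thursday').
September 2014 ends with Thursday 2014-09-25.
Last Thursday of October 2014: 2014-10-30.
November 2014 ends with Thursday 2014-11-27.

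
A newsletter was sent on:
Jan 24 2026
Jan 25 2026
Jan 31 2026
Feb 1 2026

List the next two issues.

Feb 7 2026, Feb 8 2026

The gap pattern 1, 6, 1 repeats every 2 events.
These are the Saturdays and Sundays of each week.
The following Saturday is Feb 7 2026.
The following Sunday is Feb 8 2026.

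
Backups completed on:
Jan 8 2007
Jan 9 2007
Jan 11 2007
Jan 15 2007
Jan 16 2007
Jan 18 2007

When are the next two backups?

Every event lands on a Monday or Tuesday or Thursday (gaps cycle 1, 2, 4, 1, 2).
So the schedule is: every Monday, Tuesday and Thursday.
The following Monday is Jan 22 2007.
Next Tuesday: Jan 23 2007.

Jan 22 2007, Jan 23 2007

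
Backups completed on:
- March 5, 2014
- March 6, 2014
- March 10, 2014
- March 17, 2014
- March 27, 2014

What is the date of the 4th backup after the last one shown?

Intervals are 1, 4, 7, 10 days — an arithmetic progression with common difference 3.
Next gap: 13 days. March 27, 2014 + 13 days = April 9, 2014.
Next gap: 16 days. April 9, 2014 + 16 days = April 25, 2014.
Next gap: 19 days. April 25, 2014 + 19 days = May 14, 2014.
Next gap: 22 days. May 14, 2014 + 22 days = June 5, 2014.

June 5, 2014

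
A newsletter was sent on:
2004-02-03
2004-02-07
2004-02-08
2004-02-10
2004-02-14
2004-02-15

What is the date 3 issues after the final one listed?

2004-02-22

The gap pattern 4, 1, 2, 4, 1 repeats every 3 events.
These are the Tuesdays, Saturdays and Sundays of each week.
The following Tuesday is 2004-02-17.
Next Saturday: 2004-02-21.
The following Sunday is 2004-02-22.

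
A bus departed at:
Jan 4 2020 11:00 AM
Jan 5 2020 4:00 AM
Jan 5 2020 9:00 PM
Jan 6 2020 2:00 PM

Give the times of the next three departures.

Jan 7 2020 7:00 AM, Jan 8 2020 12:00 AM, Jan 8 2020 5:00 PM

Gaps: 17, 17, 17 hours — each event is 17 hours after the previous one.
Jan 6 2020 2:00 PM + 17 h = Jan 7 2020 7:00 AM.
Jan 7 2020 7:00 AM + 17 h = Jan 8 2020 12:00 AM.
Jan 8 2020 12:00 AM + 17 h = Jan 8 2020 5:00 PM.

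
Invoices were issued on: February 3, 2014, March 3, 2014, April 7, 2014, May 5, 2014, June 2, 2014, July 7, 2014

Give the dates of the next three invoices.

August 4, 2014; September 1, 2014; October 6, 2014

All dates are Mondays, 28, 35, 28, 28, 35 days apart.
Specifically, the 1st Monday of each month.
1st Monday of August 2014: August 4, 2014.
1st Monday of September 2014: September 1, 2014.
October 2014 — 1st Monday is October 6, 2014.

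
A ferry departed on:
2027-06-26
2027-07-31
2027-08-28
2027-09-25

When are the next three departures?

These are Saturdays with 35, 28, 28-day gaps.
Each is the final Saturday of its month — 2027-07-31 is past the 28th, so '4th Saturday' doesn't fit.
Last Saturday of October 2027: 2027-10-30.
Last Saturday of November 2027: 2027-11-27.
Last Saturday of December 2027: 2027-12-25.

2027-10-30, 2027-11-27, 2027-12-25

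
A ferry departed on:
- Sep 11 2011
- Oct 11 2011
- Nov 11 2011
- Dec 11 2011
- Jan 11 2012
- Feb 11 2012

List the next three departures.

The day-of-month is always 11 (30, 31, 30, 31, 31 days between events).
So this recurs on the 11th of each month.
March 2012: Mar 11 2012.
April 2012: Apr 11 2012.
Next: May 2012 → May 11 2012.

Mar 11 2012, Apr 11 2012, May 11 2012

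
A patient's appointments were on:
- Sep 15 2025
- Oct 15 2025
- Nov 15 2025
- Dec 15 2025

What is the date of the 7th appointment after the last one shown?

Jul 15 2026

Each date is the 15th; the gaps (30, 31, 30) track the month lengths.
The rule is the 15th of each month.
Next: January 2026 → Jan 15 2026.
February 2026: Feb 15 2026.
Next: March 2026 → Mar 15 2026.
Next: April 2026 → Apr 15 2026.
Next: May 2026 → May 15 2026.
Next: June 2026 → Jun 15 2026.
Next: July 2026 → Jul 15 2026.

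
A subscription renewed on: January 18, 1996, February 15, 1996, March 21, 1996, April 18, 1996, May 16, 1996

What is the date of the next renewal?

June 20, 1996

These are Thursdays at 28- or 35-day spacing (28, 35, 28, 28).
The pattern: 3rd Thursday of the month.
June 1996 — 3rd Thursday is June 20, 1996.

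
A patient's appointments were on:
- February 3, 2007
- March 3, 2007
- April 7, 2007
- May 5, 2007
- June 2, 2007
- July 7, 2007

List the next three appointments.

August 4, 2007; September 1, 2007; October 6, 2007

Gaps: 28, 35, 28, 28, 35 days — a mix of 28 and 35. Every date is a Saturday.
Each is the 1st Saturday of its month.
1st Saturday of August 2007: August 4, 2007.
September 2007 — 1st Saturday is September 1, 2007.
1st Saturday of October 2007: October 6, 2007.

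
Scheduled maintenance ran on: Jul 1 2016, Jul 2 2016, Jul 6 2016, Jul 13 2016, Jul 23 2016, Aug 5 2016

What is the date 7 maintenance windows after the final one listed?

Jan 27 2017

Intervals are 1, 4, 7, 10, 13 days — an arithmetic progression with common difference 3.
Next gap: 16 days. Aug 5 2016 + 16 days = Aug 21 2016.
Next gap: 19 days. Aug 21 2016 + 19 days = Sep 9 2016.
Next gap: 22 days. Sep 9 2016 + 22 days = Oct 1 2016.
Next gap: 25 days. Oct 1 2016 + 25 days = Oct 26 2016.
Next gap: 28 days. Oct 26 2016 + 28 days = Nov 23 2016.
Next gap: 31 days. Nov 23 2016 + 31 days = Dec 24 2016.
Next gap: 34 days. Dec 24 2016 + 34 days = Jan 27 2017.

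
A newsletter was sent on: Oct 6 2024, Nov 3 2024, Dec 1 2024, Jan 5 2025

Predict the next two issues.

Feb 2 2025, Mar 2 2025

These are Sundays at 28- or 35-day spacing (28, 28, 35).
The pattern: 1st Sunday of the month.
1st Sunday of February 2025: Feb 2 2025.
1st Sunday of March 2025: Mar 2 2025.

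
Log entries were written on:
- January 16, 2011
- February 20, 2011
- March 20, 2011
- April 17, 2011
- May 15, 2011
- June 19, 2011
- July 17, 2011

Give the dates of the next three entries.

These are Sundays at 28- or 35-day spacing (35, 28, 28, 28, 35, 28).
The pattern: 3rd Sunday of the month.
August 2011 — 3rd Sunday is August 21, 2011.
3rd Sunday of September 2011: September 18, 2011.
October 2011 — 3rd Sunday is October 16, 2011.

August 21, 2011; September 18, 2011; October 16, 2011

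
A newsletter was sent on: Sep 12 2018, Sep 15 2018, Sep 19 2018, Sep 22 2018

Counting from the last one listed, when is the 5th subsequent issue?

Every event lands on a Wednesday or Saturday (gaps cycle 3, 4, 3).
So the schedule is: every Wednesday and Saturday.
The following Wednesday is Sep 26 2018.
Next Saturday: Sep 29 2018.
Next Wednesday: Oct 3 2018.
The following Saturday is Oct 6 2018.
The following Wednesday is Oct 10 2018.

Oct 10 2018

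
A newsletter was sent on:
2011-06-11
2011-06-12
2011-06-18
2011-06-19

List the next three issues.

2011-06-25, 2011-06-26, 2011-07-02

Every event lands on a Saturday or Sunday (gaps cycle 1, 6, 1).
So the schedule is: every Saturday and Sunday.
The following Saturday is 2011-06-25.
Next Sunday: 2011-06-26.
Next Saturday: 2011-07-02.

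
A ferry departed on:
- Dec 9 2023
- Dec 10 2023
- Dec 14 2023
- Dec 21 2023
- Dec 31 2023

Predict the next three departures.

Jan 13 2024, Jan 29 2024, Feb 17 2024

The spacing grows by 3 each time: 1, 4, 7, 10 days.
Next gap: 13 days. Dec 31 2023 + 13 days = Jan 13 2024.
Next gap: 16 days. Jan 13 2024 + 16 days = Jan 29 2024.
Next gap: 19 days. Jan 29 2024 + 19 days = Feb 17 2024.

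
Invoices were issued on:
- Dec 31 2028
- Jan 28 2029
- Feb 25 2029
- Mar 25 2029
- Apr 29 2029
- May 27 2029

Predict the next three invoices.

Every date is a Sunday; gaps 28, 28, 28, 35, 28 days.
Each is the last Sunday of its month (at least one falls on the 29th or later, ruling out '4th Sunday').
June 2029 ends with Sunday Jun 24 2029.
Last Sunday of July 2029: Jul 29 2029.
Last Sunday of August 2029: Aug 26 2029.

Jun 24 2029, Jul 29 2029, Aug 26 2029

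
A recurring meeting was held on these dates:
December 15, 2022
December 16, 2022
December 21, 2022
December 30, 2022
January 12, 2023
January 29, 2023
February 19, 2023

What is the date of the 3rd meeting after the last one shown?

Intervals are 1, 5, 9, 13, 17, 21 days — an arithmetic progression with common difference 4.
Next gap: 25 days. February 19, 2023 + 25 days = March 16, 2023.
Next gap: 29 days. March 16, 2023 + 29 days = April 14, 2023.
Next gap: 33 days. April 14, 2023 + 33 days = May 17, 2023.

May 17, 2023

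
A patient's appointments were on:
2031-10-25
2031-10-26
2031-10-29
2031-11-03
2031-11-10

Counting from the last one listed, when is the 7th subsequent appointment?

2032-02-23

The spacing grows by 2 each time: 1, 3, 5, 7 days.
Next gap: 9 days. 2031-11-10 + 9 days = 2031-11-19.
Next gap: 11 days. 2031-11-19 + 11 days = 2031-11-30.
Next gap: 13 days. 2031-11-30 + 13 days = 2031-12-13.
Next gap: 15 days. 2031-12-13 + 15 days = 2031-12-28.
Next gap: 17 days. 2031-12-28 + 17 days = 2032-01-14.
Next gap: 19 days. 2032-01-14 + 19 days = 2032-02-02.
Next gap: 21 days. 2032-02-02 + 21 days = 2032-02-23.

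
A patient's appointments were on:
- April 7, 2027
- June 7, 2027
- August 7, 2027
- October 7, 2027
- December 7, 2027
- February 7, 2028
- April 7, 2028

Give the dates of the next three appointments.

June 7, 2028; August 7, 2028; October 7, 2028

Gaps: 61, 61, 61, 61, 62, 60 days — not constant. Every event is on the 7th of the month.
Pattern: the 7th of every 2 months.
Next: June 2028 → June 7, 2028.
August 2028: August 7, 2028.
Next: October 2028 → October 7, 2028.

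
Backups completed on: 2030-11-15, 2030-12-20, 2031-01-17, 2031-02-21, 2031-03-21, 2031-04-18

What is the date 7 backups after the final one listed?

2031-11-21

Gaps: 35, 28, 35, 28, 28 days — a mix of 28 and 35. Every date is a Friday.
Each is the 3rd Friday of its month.
3rd Friday of May 2031: 2031-05-16.
June 2031 — 3rd Friday is 2031-06-20.
July 2031 — 3rd Friday is 2031-07-18.
3rd Friday of August 2031: 2031-08-15.
3rd Friday of September 2031: 2031-09-19.
3rd Friday of October 2031: 2031-10-17.
3rd Friday of November 2031: 2031-11-21.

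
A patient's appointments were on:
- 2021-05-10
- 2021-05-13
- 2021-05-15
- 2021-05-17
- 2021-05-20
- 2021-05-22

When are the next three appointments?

2021-05-24, 2021-05-27, 2021-05-29

The gap pattern 3, 2, 2, 3, 2 repeats every 3 events.
These are the Mondays, Thursdays and Saturdays of each week.
Next Monday: 2021-05-24.
The following Thursday is 2021-05-27.
The following Saturday is 2021-05-29.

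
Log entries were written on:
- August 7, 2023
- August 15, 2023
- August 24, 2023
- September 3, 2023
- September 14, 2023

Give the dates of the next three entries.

Intervals are 8, 9, 10, 11 days — an arithmetic progression with common difference 1.
Next gap: 12 days. September 14, 2023 + 12 days = September 26, 2023.
Next gap: 13 days. September 26, 2023 + 13 days = October 9, 2023.
Next gap: 14 days. October 9, 2023 + 14 days = October 23, 2023.

September 26, 2023; October 9, 2023; October 23, 2023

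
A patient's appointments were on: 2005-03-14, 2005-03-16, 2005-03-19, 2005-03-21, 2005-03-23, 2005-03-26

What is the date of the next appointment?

The gap pattern 2, 3, 2, 2, 3 repeats every 3 events.
These are the Mondays, Wednesdays and Saturdays of each week.
The following Monday is 2005-03-28.

2005-03-28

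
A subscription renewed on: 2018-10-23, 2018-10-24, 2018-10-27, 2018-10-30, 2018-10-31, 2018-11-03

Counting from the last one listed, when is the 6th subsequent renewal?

The gap pattern 1, 3, 3, 1, 3 repeats every 3 events.
These are the Tuesdays, Wednesdays and Saturdays of each week.
The following Tuesday is 2018-11-06.
Next Wednesday: 2018-11-07.
The following Saturday is 2018-11-10.
Next Tuesday: 2018-11-13.
Next Wednesday: 2018-11-14.
Next Saturday: 2018-11-17.

2018-11-17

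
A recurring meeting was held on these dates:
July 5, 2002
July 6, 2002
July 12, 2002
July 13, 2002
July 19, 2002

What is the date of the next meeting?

July 20, 2002

Gaps: 1, 6, 1, 6 days — not constant, but cyclic with period 2.
The events fall on every Friday and Saturday.
The following Saturday is July 20, 2002.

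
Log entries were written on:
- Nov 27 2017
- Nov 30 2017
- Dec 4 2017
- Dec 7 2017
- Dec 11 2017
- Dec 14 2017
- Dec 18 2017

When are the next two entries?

The gap pattern 3, 4, 3, 4, 3, 4 repeats every 2 events.
These are the Mondays and Thursdays of each week.
Next Thursday: Dec 21 2017.
The following Monday is Dec 25 2017.

Dec 21 2017, Dec 25 2017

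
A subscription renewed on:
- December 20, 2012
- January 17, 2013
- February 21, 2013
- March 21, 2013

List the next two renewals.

April 18, 2013; May 16, 2013

These are Thursdays at 28- or 35-day spacing (28, 35, 28).
The pattern: 3rd Thursday of the month.
April 2013 — 3rd Thursday is April 18, 2013.
May 2013 — 3rd Thursday is May 16, 2013.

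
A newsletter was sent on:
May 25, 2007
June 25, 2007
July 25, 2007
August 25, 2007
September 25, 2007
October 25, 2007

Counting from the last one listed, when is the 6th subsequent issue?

April 25, 2008

Each date is the 25th; the gaps (31, 30, 31, 31, 30) track the month lengths.
The rule is the 25th of each month.
Next: November 2007 → November 25, 2007.
Next: December 2007 → December 25, 2007.
Next: January 2008 → January 25, 2008.
February 2008: February 25, 2008.
Next: March 2008 → March 25, 2008.
Next: April 2008 → April 25, 2008.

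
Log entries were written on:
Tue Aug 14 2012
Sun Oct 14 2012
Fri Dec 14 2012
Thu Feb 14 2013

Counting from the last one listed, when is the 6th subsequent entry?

Each date is the 14th; the gaps (61, 61, 62) track the month lengths.
The rule is the 14th of every 2 months.
April 2013: Sun Apr 14 2013.
Next: June 2013 → Fri Jun 14 2013.
August 2013: Wed Aug 14 2013.
Next: October 2013 → Mon Oct 14 2013.
Next: December 2013 → Sat Dec 14 2013.
February 2014: Fri Feb 14 2014.

Fri Feb 14 2014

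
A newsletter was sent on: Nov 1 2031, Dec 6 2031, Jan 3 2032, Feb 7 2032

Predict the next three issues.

Mar 6 2032, Apr 3 2032, May 1 2032

Gaps: 35, 28, 35 days — a mix of 28 and 35. Every date is a Saturday.
Each is the 1st Saturday of its month.
March 2032 — 1st Saturday is Mar 6 2032.
April 2032 — 1st Saturday is Apr 3 2032.
May 2032 — 1st Saturday is May 1 2032.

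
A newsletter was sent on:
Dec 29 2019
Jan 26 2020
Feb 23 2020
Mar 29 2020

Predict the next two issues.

Every date is a Sunday; gaps 28, 28, 35 days.
Each is the last Sunday of its month (at least one falls on the 29th or later, ruling out '4th Sunday').
April 2020 ends with Sunday Apr 26 2020.
Last Sunday of May 2020: May 31 2020.

Apr 26 2020, May 31 2020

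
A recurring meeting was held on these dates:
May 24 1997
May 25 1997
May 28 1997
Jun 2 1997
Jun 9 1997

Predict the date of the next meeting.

The spacing grows by 2 each time: 1, 3, 5, 7 days.
Next gap: 9 days. Jun 9 1997 + 9 days = Jun 18 1997.

Jun 18 1997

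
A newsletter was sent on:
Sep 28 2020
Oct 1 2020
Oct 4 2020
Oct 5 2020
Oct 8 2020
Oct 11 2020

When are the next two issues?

Oct 12 2020, Oct 15 2020

The gap pattern 3, 3, 1, 3, 3 repeats every 3 events.
These are the Mondays, Thursdays and Sundays of each week.
Next Monday: Oct 12 2020.
The following Thursday is Oct 15 2020.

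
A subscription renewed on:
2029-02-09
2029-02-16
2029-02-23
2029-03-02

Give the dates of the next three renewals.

2029-03-09, 2029-03-16, 2029-03-23

Gaps between consecutive events: 7, 7, 7 days — a constant 7-day interval.
2029-03-02 + 7 days = 2029-03-09.
2029-03-09 + 7 days = 2029-03-16.
2029-03-16 + 7 days = 2029-03-23.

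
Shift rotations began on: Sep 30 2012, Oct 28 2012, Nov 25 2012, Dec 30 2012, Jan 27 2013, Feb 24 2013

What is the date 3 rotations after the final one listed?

All Sundays; the gaps (28, 28, 35, 28, 28) vary with month length.
This is the last Sunday of each month.
Last Sunday of March 2013: Mar 31 2013.
April 2013 ends with Sunday Apr 28 2013.
Last Sunday of May 2013: May 26 2013.

May 26 2013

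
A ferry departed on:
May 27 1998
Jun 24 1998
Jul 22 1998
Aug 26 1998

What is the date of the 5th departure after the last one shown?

Gaps: 28, 28, 35 days — a mix of 28 and 35. Every date is a Wednesday.
Each is the 4th Wednesday of its month.
September 1998 — 4th Wednesday is Sep 23 1998.
4th Wednesday of October 1998: Oct 28 1998.
November 1998 — 4th Wednesday is Nov 25 1998.
4th Wednesday of December 1998: Dec 23 1998.
4th Wednesday of January 1999: Jan 27 1999.

Jan 27 1999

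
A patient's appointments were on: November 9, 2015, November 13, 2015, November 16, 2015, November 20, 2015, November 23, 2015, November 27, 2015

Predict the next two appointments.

Gaps: 4, 3, 4, 3, 4 days — not constant, but cyclic with period 2.
The events fall on every Monday and Friday.
The following Monday is November 30, 2015.
The following Friday is December 4, 2015.

November 30, 2015; December 4, 2015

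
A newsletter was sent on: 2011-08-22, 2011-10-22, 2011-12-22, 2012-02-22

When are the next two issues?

The day-of-month is always 22 (61, 61, 62 days between events).
So this recurs on the 22nd of every 2 months.
Next: April 2012 → 2012-04-22.
June 2012: 2012-06-22.

2012-04-22, 2012-06-22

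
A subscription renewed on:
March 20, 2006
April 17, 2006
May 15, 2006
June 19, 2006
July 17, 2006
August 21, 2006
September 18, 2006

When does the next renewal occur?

All dates are Mondays, 28, 28, 35, 28, 35, 28 days apart.
Specifically, the 3rd Monday of each month.
3rd Monday of October 2006: October 16, 2006.

October 16, 2006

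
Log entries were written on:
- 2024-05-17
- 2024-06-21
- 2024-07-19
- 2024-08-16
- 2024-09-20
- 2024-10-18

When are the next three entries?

2024-11-15, 2024-12-20, 2025-01-17

These are Fridays at 28- or 35-day spacing (35, 28, 28, 35, 28).
The pattern: 3rd Friday of the month.
November 2024 — 3rd Friday is 2024-11-15.
3rd Friday of December 2024: 2024-12-20.
January 2025 — 3rd Friday is 2025-01-17.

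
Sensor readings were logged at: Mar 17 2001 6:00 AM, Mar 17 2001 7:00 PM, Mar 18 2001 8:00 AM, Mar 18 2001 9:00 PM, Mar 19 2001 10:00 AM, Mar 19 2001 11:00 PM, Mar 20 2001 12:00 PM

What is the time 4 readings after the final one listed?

Mar 22 2001 4:00 PM

Gaps: 13, 13, 13, 13, 13, 13 hours — each event is 13 hours after the previous one.
Mar 20 2001 12:00 PM + 13 h = Mar 21 2001 1:00 AM.
Mar 21 2001 1:00 AM + 13 h = Mar 21 2001 2:00 PM.
Mar 21 2001 2:00 PM + 13 h = Mar 22 2001 3:00 AM.
Mar 22 2001 3:00 AM + 13 h = Mar 22 2001 4:00 PM.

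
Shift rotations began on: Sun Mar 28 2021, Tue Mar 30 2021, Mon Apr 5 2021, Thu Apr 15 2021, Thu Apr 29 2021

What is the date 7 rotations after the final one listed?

The spacing grows by 4 each time: 2, 6, 10, 14 days.
Next gap: 18 days. Thu Apr 29 2021 + 18 days = Mon May 17 2021.
Next gap: 22 days. Mon May 17 2021 + 22 days = Tue Jun 8 2021.
Next gap: 26 days. Tue Jun 8 2021 + 26 days = Sun Jul 4 2021.
Next gap: 30 days. Sun Jul 4 2021 + 30 days = Tue Aug 3 2021.
Next gap: 34 days. Tue Aug 3 2021 + 34 days = Mon Sep 6 2021.
Next gap: 38 days. Mon Sep 6 2021 + 38 days = Thu Oct 14 2021.
Next gap: 42 days. Thu Oct 14 2021 + 42 days = Thu Nov 25 2021.

Thu Nov 25 2021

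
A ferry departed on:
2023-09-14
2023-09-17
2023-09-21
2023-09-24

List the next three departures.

The gap pattern 3, 4, 3 repeats every 2 events.
These are the Thursdays and Sundays of each week.
The following Thursday is 2023-09-28.
Next Sunday: 2023-10-01.
Next Thursday: 2023-10-05.

2023-09-28, 2023-10-01, 2023-10-05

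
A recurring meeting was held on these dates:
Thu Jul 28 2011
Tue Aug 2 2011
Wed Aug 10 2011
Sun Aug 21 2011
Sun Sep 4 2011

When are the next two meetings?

Wed Sep 21 2011, Tue Oct 11 2011

Gaps: 5, 8, 11, 14 days — each gap is 3 larger than the previous one.
Next gap: 17 days. Sun Sep 4 2011 + 17 days = Wed Sep 21 2011.
Next gap: 20 days. Wed Sep 21 2011 + 20 days = Tue Oct 11 2011.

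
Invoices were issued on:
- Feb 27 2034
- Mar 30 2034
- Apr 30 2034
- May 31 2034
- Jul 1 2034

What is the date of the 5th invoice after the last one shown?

Every event comes 31 days after the last (31, 31, 31, 31).
Jul 1 2034 + 31 days = Aug 1 2034.
Aug 1 2034 + 31 days = Sep 1 2034.
Sep 1 2034 + 31 days = Oct 2 2034.
Oct 2 2034 + 31 days = Nov 2 2034.
Nov 2 2034 + 31 days = Dec 3 2034.

Dec 3 2034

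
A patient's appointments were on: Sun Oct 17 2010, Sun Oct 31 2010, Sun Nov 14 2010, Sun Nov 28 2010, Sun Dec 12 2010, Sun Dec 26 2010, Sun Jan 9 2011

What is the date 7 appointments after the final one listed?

Gaps between consecutive events: 14, 14, 14, 14, 14, 14 days — a constant 14-day interval.
Sun Jan 9 2011 + 14 days = Sun Jan 23 2011.
Sun Jan 23 2011 + 14 days = Sun Feb 6 2011.
Sun Feb 6 2011 + 14 days = Sun Feb 20 2011.
Sun Feb 20 2011 + 14 days = Sun Mar 6 2011.
Sun Mar 6 2011 + 14 days = Sun Mar 20 2011.
Sun Mar 20 2011 + 14 days = Sun Apr 3 2011.
Sun Apr 3 2011 + 14 days = Sun Apr 17 2011.

Sun Apr 17 2011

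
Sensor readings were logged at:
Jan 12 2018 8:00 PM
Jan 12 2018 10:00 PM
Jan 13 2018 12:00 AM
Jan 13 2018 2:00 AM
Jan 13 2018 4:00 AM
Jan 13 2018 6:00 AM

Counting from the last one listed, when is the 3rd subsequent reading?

The interval is a steady 2 hours (2, 2, 2, 2, 2).
Jan 13 2018 6:00 AM + 2 h = Jan 13 2018 8:00 AM.
Jan 13 2018 8:00 AM + 2 h = Jan 13 2018 10:00 AM.
Jan 13 2018 10:00 AM + 2 h = Jan 13 2018 12:00 PM.

Jan 13 2018 12:00 PM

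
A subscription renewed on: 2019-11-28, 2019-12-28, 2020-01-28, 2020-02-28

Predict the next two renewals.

Gaps: 30, 31, 31 days — not constant. Every event is on the 28th of the month.
Pattern: the 28th of each month.
Next: March 2020 → 2020-03-28.
Next: April 2020 → 2020-04-28.

2020-03-28, 2020-04-28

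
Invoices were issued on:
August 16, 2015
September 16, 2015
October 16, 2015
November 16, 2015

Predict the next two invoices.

The day-of-month is always 16 (31, 30, 31 days between events).
So this recurs on the 16th of each month.
December 2015: December 16, 2015.
Next: January 2016 → January 16, 2016.

December 16, 2015; January 16, 2016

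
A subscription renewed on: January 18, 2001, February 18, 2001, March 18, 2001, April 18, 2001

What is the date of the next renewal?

Each date is the 18th; the gaps (31, 28, 31) track the month lengths.
The rule is the 18th of each month.
May 2001: May 18, 2001.

May 18, 2001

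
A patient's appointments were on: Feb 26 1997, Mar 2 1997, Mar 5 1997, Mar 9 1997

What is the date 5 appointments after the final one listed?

Mar 26 1997

Gaps: 4, 3, 4 days — not constant, but cyclic with period 2.
The events fall on every Wednesday and Sunday.
The following Wednesday is Mar 12 1997.
Next Sunday: Mar 16 1997.
Next Wednesday: Mar 19 1997.
The following Sunday is Mar 23 1997.
Next Wednesday: Mar 26 1997.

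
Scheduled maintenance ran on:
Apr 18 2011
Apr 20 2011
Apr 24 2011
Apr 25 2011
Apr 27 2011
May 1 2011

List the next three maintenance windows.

May 2 2011, May 4 2011, May 8 2011

Every event lands on a Monday or Wednesday or Sunday (gaps cycle 2, 4, 1, 2, 4).
So the schedule is: every Monday, Wednesday and Sunday.
Next Monday: May 2 2011.
Next Wednesday: May 4 2011.
The following Sunday is May 8 2011.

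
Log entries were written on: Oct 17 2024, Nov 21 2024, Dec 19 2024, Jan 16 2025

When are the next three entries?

Feb 20 2025, Mar 20 2025, Apr 17 2025

All dates are Thursdays, 35, 28, 28 days apart.
Specifically, the 3rd Thursday of each month.
February 2025 — 3rd Thursday is Feb 20 2025.
3rd Thursday of March 2025: Mar 20 2025.
April 2025 — 3rd Thursday is Apr 17 2025.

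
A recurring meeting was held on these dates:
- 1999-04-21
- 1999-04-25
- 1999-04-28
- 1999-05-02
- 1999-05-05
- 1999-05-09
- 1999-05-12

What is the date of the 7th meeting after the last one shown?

1999-06-06

Gaps: 4, 3, 4, 3, 4, 3 days — not constant, but cyclic with period 2.
The events fall on every Wednesday and Sunday.
Next Sunday: 1999-05-16.
The following Wednesday is 1999-05-19.
The following Sunday is 1999-05-23.
The following Wednesday is 1999-05-26.
The following Sunday is 1999-05-30.
Next Wednesday: 1999-06-02.
Next Sunday: 1999-06-06.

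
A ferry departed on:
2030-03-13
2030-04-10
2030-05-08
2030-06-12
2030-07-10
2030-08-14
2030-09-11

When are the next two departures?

2030-10-09, 2030-11-13

These are Wednesdays at 28- or 35-day spacing (28, 28, 35, 28, 35, 28).
The pattern: 2nd Wednesday of the month.
October 2030 — 2nd Wednesday is 2030-10-09.
2nd Wednesday of November 2030: 2030-11-13.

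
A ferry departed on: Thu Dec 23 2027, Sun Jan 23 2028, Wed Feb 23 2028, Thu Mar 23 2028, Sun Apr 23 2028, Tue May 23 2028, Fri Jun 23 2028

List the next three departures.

Each date is the 23rd; the gaps (31, 31, 29, 31, 30, 31) track the month lengths.
The rule is the 23rd of each month.
July 2028: Sun Jul 23 2028.
August 2028: Wed Aug 23 2028.
Next: September 2028 → Sat Sep 23 2028.

Sun Jul 23 2028, Wed Aug 23 2028, Sat Sep 23 2028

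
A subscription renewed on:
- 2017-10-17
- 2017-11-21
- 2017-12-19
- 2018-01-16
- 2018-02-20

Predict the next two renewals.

All dates are Tuesdays, 35, 28, 28, 35 days apart.
Specifically, the 3rd Tuesday of each month.
3rd Tuesday of March 2018: 2018-03-20.
3rd Tuesday of April 2018: 2018-04-17.

2018-03-20, 2018-04-17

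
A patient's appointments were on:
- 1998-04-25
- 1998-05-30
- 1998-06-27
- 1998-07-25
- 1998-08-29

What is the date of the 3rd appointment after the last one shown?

All Saturdays; the gaps (35, 28, 28, 35) vary with month length.
This is the last Saturday of each month.
September 1998 ends with Saturday 1998-09-26.
Last Saturday of October 1998: 1998-10-31.
November 1998 ends with Saturday 1998-11-28.

1998-11-28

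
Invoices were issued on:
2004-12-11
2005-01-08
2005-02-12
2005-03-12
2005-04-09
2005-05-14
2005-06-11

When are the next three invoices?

Gaps: 28, 35, 28, 28, 35, 28 days — a mix of 28 and 35. Every date is a Saturday.
Each is the 2nd Saturday of its month.
July 2005 — 2nd Saturday is 2005-07-09.
2nd Saturday of August 2005: 2005-08-13.
September 2005 — 2nd Saturday is 2005-09-10.

2005-07-09, 2005-08-13, 2005-09-10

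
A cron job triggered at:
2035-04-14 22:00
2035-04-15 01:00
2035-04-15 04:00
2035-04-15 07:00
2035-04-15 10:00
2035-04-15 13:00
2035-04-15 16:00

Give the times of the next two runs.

2035-04-15 19:00, 2035-04-15 22:00

Gaps: 3, 3, 3, 3, 3, 3 hours — each event is 3 hours after the previous one.
2035-04-15 16:00 + 3 h = 2035-04-15 19:00.
2035-04-15 19:00 + 3 h = 2035-04-15 22:00.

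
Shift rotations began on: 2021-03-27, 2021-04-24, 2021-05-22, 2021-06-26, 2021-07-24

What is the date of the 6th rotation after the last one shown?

Gaps: 28, 28, 35, 28 days — a mix of 28 and 35. Every date is a Saturday.
Each is the 4th Saturday of its month.
4th Saturday of August 2021: 2021-08-28.
4th Saturday of September 2021: 2021-09-25.
4th Saturday of October 2021: 2021-10-23.
November 2021 — 4th Saturday is 2021-11-27.
December 2021 — 4th Saturday is 2021-12-25.
January 2022 — 4th Saturday is 2022-01-22.

2022-01-22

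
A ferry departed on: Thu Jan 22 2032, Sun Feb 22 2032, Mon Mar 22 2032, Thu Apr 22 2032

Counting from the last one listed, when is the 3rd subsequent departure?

Each date is the 22nd; the gaps (31, 29, 31) track the month lengths.
The rule is the 22nd of each month.
Next: May 2032 → Sat May 22 2032.
June 2032: Tue Jun 22 2032.
July 2032: Thu Jul 22 2032.

Thu Jul 22 2032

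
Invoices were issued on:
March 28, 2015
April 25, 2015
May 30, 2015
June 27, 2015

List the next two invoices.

July 25, 2015; August 29, 2015

Every date is a Saturday; gaps 28, 35, 28 days.
Each is the last Saturday of its month (at least one falls on the 29th or later, ruling out '4th Saturday').
Last Saturday of July 2015: July 25, 2015.
August 2015 ends with Saturday August 29, 2015.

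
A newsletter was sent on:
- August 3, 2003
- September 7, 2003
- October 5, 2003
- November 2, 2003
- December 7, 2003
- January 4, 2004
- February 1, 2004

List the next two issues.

These are Sundays at 28- or 35-day spacing (35, 28, 28, 35, 28, 28).
The pattern: 1st Sunday of the month.
March 2004 — 1st Sunday is March 7, 2004.
April 2004 — 1st Sunday is April 4, 2004.

March 7, 2004; April 4, 2004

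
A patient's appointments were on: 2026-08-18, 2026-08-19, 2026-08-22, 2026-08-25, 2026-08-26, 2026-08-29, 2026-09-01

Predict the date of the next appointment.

The gap pattern 1, 3, 3, 1, 3, 3 repeats every 3 events.
These are the Tuesdays, Wednesdays and Saturdays of each week.
The following Wednesday is 2026-09-02.

2026-09-02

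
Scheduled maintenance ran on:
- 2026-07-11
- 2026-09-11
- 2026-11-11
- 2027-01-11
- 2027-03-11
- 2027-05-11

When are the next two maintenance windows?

2027-07-11, 2027-09-11

The day-of-month is always 11 (62, 61, 61, 59, 61 days between events).
So this recurs on the 11th of every 2 months.
July 2027: 2027-07-11.
September 2027: 2027-09-11.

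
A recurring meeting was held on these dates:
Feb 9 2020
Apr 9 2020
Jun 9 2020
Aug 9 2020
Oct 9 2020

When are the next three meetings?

Gaps: 60, 61, 61, 61 days — not constant. Every event is on the 9th of the month.
Pattern: the 9th of every 2 months.
December 2020: Dec 9 2020.
February 2021: Feb 9 2021.
Next: April 2021 → Apr 9 2021.

Dec 9 2020, Feb 9 2021, Apr 9 2021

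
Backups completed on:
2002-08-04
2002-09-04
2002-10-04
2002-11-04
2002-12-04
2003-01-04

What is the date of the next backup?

Gaps: 31, 30, 31, 30, 31 days — not constant. Every event is on the 4th of the month.
Pattern: the 4th of each month.
February 2003: 2003-02-04.

2003-02-04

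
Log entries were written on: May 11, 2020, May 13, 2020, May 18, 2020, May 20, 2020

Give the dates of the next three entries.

May 25, 2020; May 27, 2020; June 1, 2020

Every event lands on a Monday or Wednesday (gaps cycle 2, 5, 2).
So the schedule is: every Monday and Wednesday.
The following Monday is May 25, 2020.
The following Wednesday is May 27, 2020.
The following Monday is June 1, 2020.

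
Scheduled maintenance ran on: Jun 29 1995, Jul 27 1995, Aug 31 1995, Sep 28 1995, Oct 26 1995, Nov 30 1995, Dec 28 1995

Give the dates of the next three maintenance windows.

Jan 25 1996, Feb 29 1996, Mar 28 1996

Every date is a Thursday; gaps 28, 35, 28, 28, 35, 28 days.
Each is the last Thursday of its month (at least one falls on the 29th or later, ruling out '4th Thursday').
January 1996 ends with Thursday Jan 25 1996.
February 1996 ends with Thursday Feb 29 1996.
March 1996 ends with Thursday Mar 28 1996.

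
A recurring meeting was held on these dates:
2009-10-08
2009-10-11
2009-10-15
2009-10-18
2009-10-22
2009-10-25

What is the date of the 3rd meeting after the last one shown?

Gaps: 3, 4, 3, 4, 3 days — not constant, but cyclic with period 2.
The events fall on every Thursday and Sunday.
The following Thursday is 2009-10-29.
The following Sunday is 2009-11-01.
The following Thursday is 2009-11-05.

2009-11-05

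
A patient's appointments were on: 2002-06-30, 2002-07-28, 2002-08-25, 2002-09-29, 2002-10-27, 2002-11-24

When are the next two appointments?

2002-12-29, 2003-01-26

All Sundays; the gaps (28, 28, 35, 28, 28) vary with month length.
This is the last Sunday of each month.
December 2002 ends with Sunday 2002-12-29.
January 2003 ends with Sunday 2003-01-26.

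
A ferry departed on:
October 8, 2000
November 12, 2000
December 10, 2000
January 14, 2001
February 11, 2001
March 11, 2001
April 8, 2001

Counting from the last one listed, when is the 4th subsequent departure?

Gaps: 35, 28, 35, 28, 28, 28 days — a mix of 28 and 35. Every date is a Sunday.
Each is the 2nd Sunday of its month.
2nd Sunday of May 2001: May 13, 2001.
2nd Sunday of June 2001: June 10, 2001.
July 2001 — 2nd Sunday is July 8, 2001.
2nd Sunday of August 2001: August 12, 2001.

August 12, 2001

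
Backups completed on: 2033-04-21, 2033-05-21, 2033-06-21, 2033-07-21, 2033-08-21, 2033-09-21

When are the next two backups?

Gaps: 30, 31, 30, 31, 31 days — not constant. Every event is on the 21st of the month.
Pattern: the 21st of each month.
October 2033: 2033-10-21.
November 2033: 2033-11-21.

2033-10-21, 2033-11-21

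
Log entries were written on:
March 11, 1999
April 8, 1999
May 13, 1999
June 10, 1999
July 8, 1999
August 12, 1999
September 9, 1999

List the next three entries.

October 14, 1999; November 11, 1999; December 9, 1999

All dates are Thursdays, 28, 35, 28, 28, 35, 28 days apart.
Specifically, the 2nd Thursday of each month.
2nd Thursday of October 1999: October 14, 1999.
2nd Thursday of November 1999: November 11, 1999.
December 1999 — 2nd Thursday is December 9, 1999.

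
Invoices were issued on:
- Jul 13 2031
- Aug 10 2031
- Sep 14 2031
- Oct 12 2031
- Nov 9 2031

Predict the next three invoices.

Dec 14 2031, Jan 11 2032, Feb 8 2032

These are Sundays at 28- or 35-day spacing (28, 35, 28, 28).
The pattern: 2nd Sunday of the month.
2nd Sunday of December 2031: Dec 14 2031.
2nd Sunday of January 2032: Jan 11 2032.
February 2032 — 2nd Sunday is Feb 8 2032.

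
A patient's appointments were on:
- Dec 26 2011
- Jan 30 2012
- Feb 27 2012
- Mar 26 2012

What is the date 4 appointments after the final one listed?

Jul 30 2012

All Mondays; the gaps (35, 28, 28) vary with month length.
This is the last Monday of each month.
April 2012 ends with Monday Apr 30 2012.
Last Monday of May 2012: May 28 2012.
June 2012 ends with Monday Jun 25 2012.
July 2012 ends with Monday Jul 30 2012.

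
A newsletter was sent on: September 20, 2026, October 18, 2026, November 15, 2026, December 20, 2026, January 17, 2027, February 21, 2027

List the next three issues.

Gaps: 28, 28, 35, 28, 35 days — a mix of 28 and 35. Every date is a Sunday.
Each is the 3rd Sunday of its month.
3rd Sunday of March 2027: March 21, 2027.
3rd Sunday of April 2027: April 18, 2027.
May 2027 — 3rd Sunday is May 16, 2027.

March 21, 2027; April 18, 2027; May 16, 2027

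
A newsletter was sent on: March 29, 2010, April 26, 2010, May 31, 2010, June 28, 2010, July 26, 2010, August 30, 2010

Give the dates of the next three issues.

Every date is a Monday; gaps 28, 35, 28, 28, 35 days.
Each is the last Monday of its month (at least one falls on the 29th or later, ruling out '4th Monday').
Last Monday of September 2010: September 27, 2010.
October 2010 ends with Monday October 25, 2010.
Last Monday of November 2010: November 29, 2010.

September 27, 2010; October 25, 2010; November 29, 2010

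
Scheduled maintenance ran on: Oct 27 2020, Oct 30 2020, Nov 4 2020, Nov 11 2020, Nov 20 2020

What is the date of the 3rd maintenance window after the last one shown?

The spacing grows by 2 each time: 3, 5, 7, 9 days.
Next gap: 11 days. Nov 20 2020 + 11 days = Dec 1 2020.
Next gap: 13 days. Dec 1 2020 + 13 days = Dec 14 2020.
Next gap: 15 days. Dec 14 2020 + 15 days = Dec 29 2020.

Dec 29 2020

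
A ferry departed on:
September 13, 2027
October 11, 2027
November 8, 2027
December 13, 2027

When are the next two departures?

January 10, 2028; February 14, 2028

Gaps: 28, 28, 35 days — a mix of 28 and 35. Every date is a Monday.
Each is the 2nd Monday of its month.
January 2028 — 2nd Monday is January 10, 2028.
February 2028 — 2nd Monday is February 14, 2028.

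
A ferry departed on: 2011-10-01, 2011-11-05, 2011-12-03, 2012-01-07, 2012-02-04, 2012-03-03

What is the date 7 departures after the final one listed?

Gaps: 35, 28, 35, 28, 28 days — a mix of 28 and 35. Every date is a Saturday.
Each is the 1st Saturday of its month.
1st Saturday of April 2012: 2012-04-07.
May 2012 — 1st Saturday is 2012-05-05.
June 2012 — 1st Saturday is 2012-06-02.
1st Saturday of July 2012: 2012-07-07.
August 2012 — 1st Saturday is 2012-08-04.
1st Saturday of September 2012: 2012-09-01.
1st Saturday of October 2012: 2012-10-06.

2012-10-06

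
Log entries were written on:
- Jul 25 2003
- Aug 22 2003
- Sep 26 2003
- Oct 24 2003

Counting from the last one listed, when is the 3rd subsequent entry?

All dates are Fridays, 28, 35, 28 days apart.
Specifically, the 4th Friday of each month.
4th Friday of November 2003: Nov 28 2003.
4th Friday of December 2003: Dec 26 2003.
January 2004 — 4th Friday is Jan 23 2004.

Jan 23 2004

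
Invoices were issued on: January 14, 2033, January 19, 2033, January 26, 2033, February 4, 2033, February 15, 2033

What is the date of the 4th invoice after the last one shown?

April 20, 2033

The spacing grows by 2 each time: 5, 7, 9, 11 days.
Next gap: 13 days. February 15, 2033 + 13 days = February 28, 2033.
Next gap: 15 days. February 28, 2033 + 15 days = March 15, 2033.
Next gap: 17 days. March 15, 2033 + 17 days = April 1, 2033.
Next gap: 19 days. April 1, 2033 + 19 days = April 20, 2033.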